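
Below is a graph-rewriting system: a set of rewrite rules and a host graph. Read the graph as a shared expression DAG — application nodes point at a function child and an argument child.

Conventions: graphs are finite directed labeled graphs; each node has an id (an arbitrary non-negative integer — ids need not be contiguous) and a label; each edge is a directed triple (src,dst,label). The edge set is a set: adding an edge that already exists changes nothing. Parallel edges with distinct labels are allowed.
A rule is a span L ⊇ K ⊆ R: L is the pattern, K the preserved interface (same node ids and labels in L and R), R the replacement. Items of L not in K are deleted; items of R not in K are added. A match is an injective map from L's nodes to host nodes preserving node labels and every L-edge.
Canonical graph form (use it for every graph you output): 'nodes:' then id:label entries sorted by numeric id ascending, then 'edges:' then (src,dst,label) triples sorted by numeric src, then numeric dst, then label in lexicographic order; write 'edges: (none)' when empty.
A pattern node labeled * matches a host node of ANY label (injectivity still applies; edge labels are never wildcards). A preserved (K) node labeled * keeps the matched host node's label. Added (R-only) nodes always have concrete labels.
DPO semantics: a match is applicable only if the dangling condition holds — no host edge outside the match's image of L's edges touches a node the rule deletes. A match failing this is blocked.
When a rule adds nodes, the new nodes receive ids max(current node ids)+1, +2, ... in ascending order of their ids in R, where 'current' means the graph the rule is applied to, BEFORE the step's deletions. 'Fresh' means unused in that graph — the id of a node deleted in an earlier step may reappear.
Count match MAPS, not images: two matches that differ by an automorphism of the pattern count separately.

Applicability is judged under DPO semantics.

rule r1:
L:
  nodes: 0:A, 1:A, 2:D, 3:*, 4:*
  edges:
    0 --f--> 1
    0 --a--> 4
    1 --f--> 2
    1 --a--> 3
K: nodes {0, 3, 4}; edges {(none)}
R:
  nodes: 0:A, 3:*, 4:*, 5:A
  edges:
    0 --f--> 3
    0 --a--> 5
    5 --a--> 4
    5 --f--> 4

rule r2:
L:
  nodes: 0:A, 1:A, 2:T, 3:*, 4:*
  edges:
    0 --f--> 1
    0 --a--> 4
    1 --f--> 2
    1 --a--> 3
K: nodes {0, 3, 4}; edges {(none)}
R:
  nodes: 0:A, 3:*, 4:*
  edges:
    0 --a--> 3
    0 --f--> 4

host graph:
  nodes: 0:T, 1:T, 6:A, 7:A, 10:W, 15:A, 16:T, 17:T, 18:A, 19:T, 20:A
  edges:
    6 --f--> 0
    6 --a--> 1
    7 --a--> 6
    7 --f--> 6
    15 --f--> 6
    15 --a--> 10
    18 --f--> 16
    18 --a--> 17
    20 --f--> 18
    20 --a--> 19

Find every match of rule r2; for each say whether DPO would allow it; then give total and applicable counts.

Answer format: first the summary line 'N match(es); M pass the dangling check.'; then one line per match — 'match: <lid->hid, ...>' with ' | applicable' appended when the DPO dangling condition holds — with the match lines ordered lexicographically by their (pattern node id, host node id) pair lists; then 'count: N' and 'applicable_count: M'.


2 match(es); 1 pass the dangling check.
match: 0->15, 1->6, 2->0, 3->1, 4->10
match: 0->20, 1->18, 2->16, 3->17, 4->19 | applicable
count: 2
applicable_count: 1


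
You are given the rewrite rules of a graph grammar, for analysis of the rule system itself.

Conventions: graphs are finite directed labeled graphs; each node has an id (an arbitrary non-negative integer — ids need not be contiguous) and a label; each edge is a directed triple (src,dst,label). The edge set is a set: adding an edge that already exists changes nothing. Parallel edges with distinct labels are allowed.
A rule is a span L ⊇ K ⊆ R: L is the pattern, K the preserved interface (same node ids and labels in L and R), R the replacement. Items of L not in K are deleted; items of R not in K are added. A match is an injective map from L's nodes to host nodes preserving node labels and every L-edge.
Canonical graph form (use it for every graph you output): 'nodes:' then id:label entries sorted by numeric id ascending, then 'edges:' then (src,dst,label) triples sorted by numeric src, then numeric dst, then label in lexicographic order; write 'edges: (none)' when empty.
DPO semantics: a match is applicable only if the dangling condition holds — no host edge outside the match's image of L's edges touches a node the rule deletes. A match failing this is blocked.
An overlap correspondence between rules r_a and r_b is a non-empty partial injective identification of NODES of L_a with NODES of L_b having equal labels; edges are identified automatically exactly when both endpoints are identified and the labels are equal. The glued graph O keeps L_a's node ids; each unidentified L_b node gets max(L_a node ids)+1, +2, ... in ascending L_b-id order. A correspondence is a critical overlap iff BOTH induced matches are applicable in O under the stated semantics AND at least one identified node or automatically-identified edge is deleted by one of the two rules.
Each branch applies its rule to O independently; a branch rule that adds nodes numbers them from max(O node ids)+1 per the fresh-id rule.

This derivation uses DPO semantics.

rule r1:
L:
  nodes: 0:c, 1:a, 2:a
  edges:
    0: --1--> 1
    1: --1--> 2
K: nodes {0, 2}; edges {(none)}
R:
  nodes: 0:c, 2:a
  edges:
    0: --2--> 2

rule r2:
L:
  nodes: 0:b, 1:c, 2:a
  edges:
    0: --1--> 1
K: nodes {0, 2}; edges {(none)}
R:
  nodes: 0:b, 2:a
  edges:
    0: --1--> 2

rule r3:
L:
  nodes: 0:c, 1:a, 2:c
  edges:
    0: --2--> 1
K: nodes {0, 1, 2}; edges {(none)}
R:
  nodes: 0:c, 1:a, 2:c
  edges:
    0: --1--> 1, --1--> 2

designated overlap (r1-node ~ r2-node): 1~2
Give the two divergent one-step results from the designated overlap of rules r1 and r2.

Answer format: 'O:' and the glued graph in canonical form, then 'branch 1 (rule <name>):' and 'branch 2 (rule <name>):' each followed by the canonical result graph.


O:
nodes: 0:c, 1:a, 2:a, 3:b, 4:c
edges: (0,1,1); (1,2,1); (3,4,1)
branch 1 (rule r1):
nodes: 0:c, 2:a, 3:b, 4:c
edges: (0,2,2); (3,4,1)
branch 2 (rule r2):
nodes: 0:c, 1:a, 2:a, 3:b
edges: (0,1,1); (1,2,1); (3,1,1)


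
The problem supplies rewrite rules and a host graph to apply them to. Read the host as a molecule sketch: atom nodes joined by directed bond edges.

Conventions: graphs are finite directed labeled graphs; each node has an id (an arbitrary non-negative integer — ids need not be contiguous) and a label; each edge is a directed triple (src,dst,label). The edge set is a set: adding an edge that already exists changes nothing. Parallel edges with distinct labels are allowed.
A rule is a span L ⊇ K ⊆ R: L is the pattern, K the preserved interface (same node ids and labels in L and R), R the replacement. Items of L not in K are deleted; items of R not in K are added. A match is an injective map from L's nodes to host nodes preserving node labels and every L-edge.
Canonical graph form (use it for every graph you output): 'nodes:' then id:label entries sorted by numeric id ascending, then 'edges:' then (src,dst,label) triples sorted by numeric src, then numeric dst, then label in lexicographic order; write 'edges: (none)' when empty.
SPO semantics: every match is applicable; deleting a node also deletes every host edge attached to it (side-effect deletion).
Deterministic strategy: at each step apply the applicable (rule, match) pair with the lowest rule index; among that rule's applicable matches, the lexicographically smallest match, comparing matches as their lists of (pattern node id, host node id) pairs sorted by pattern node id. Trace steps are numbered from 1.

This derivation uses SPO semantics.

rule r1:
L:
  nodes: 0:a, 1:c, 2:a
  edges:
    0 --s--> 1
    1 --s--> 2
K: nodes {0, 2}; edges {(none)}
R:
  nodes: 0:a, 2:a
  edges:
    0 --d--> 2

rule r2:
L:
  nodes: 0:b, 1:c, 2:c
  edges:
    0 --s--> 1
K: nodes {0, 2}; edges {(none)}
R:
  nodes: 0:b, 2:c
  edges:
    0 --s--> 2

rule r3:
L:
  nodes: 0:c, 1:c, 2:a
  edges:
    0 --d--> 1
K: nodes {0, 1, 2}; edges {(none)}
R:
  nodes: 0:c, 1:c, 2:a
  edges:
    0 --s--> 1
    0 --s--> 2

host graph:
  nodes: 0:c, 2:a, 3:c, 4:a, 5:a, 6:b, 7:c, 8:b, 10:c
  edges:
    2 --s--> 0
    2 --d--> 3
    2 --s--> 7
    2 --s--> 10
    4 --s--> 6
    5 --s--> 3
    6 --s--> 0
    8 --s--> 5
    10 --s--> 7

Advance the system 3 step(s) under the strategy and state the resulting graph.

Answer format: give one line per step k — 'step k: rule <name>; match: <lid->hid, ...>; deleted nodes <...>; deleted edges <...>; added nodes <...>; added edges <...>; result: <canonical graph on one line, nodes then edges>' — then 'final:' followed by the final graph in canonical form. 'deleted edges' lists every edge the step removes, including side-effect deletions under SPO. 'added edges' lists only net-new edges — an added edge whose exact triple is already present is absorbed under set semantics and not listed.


step 1: rule r2; match: 0->6, 1->0, 2->3; deleted nodes 0; deleted edges (2,0,s); (6,0,s); added nodes (none); added edges (6,3,s); result: nodes: 2:a, 3:c, 4:a, 5:a, 6:b, 7:c, 8:b, 10:c edges: (2,3,d); (2,7,s); (2,10,s); (4,6,s); (5,3,s); (6,3,s); (8,5,s); (10,7,s)
step 2: rule r2; match: 0->6, 1->3, 2->7; deleted nodes 3; deleted edges (2,3,d); (5,3,s); (6,3,s); added nodes (none); added edges (6,7,s); result: nodes: 2:a, 4:a, 5:a, 6:b, 7:c, 8:b, 10:c edges: (2,7,s); (2,10,s); (4,6,s); (6,7,s); (8,5,s); (10,7,s)
step 3: rule r2; match: 0->6, 1->7, 2->10; deleted nodes 7; deleted edges (2,7,s); (6,7,s); (10,7,s); added nodes (none); added edges (6,10,s); result: nodes: 2:a, 4:a, 5:a, 6:b, 8:b, 10:c edges: (2,10,s); (4,6,s); (6,10,s); (8,5,s)
final:
nodes: 2:a, 4:a, 5:a, 6:b, 8:b, 10:c
edges: (2,10,s); (4,6,s); (6,10,s); (8,5,s)


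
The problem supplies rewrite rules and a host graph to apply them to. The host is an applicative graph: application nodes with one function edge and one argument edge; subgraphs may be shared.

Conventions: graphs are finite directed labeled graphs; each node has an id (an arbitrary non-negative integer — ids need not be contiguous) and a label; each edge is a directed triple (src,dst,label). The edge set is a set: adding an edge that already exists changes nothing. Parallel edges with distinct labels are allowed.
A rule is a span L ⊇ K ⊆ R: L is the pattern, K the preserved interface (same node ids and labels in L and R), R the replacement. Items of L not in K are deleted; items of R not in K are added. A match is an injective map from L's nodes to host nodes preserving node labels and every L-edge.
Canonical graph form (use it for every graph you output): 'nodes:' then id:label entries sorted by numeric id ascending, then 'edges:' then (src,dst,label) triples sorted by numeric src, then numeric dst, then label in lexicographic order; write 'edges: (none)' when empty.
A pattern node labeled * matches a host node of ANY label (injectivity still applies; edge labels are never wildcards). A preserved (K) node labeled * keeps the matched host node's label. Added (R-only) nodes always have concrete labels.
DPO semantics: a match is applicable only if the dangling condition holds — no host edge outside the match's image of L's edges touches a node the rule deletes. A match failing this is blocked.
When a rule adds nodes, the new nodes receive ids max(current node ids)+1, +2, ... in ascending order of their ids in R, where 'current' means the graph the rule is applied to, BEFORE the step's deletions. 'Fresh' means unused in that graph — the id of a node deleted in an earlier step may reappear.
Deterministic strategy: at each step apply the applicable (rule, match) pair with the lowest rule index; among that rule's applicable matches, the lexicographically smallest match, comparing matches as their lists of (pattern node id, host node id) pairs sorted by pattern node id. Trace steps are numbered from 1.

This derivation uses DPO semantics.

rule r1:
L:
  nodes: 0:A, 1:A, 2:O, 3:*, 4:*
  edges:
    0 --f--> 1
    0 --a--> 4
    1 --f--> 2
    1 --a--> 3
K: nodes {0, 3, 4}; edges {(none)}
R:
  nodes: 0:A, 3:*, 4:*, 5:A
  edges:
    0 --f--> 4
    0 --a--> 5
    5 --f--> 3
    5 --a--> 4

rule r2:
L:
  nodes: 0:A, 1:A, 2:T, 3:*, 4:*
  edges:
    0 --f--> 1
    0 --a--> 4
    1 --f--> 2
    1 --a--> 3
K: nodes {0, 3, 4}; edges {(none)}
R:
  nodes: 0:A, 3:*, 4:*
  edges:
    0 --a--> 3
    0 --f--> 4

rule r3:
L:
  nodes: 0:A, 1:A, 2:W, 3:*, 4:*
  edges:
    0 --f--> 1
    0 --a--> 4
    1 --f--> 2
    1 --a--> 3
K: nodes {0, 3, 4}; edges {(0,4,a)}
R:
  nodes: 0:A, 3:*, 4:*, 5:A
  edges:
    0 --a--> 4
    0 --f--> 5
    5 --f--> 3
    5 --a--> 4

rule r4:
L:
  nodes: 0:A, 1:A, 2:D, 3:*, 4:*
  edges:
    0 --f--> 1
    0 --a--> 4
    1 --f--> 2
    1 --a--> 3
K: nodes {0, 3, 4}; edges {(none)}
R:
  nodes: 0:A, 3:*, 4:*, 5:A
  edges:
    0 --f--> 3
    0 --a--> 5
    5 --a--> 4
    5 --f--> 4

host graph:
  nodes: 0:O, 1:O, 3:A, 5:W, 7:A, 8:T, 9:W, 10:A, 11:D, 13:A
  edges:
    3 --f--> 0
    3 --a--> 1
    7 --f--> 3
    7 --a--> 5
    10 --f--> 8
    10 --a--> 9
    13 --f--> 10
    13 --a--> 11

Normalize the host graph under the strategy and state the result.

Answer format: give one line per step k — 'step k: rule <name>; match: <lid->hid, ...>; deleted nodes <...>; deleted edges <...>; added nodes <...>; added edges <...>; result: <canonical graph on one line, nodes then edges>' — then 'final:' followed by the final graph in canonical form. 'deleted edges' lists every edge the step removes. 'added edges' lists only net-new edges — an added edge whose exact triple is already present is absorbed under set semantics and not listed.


step 1: rule r1; match: 0->7, 1->3, 2->0, 3->1, 4->5; deleted nodes 0, 3; deleted edges (3,0,f); (3,1,a); (7,3,f); (7,5,a); added nodes 14; added edges (7,5,f); (7,14,a); (14,1,f); (14,5,a); result: nodes: 1:O, 5:W, 7:A, 8:T, 9:W, 10:A, 11:D, 13:A, 14:A edges: (7,5,f); (7,14,a); (10,8,f); (10,9,a); (13,10,f); (13,11,a); (14,1,f); (14,5,a)
step 2: rule r2; match: 0->13, 1->10, 2->8, 3->9, 4->11; deleted nodes 8, 10; deleted edges (10,8,f); (10,9,a); (13,10,f); (13,11,a); added nodes (none); added edges (13,9,a); (13,11,f); result: nodes: 1:O, 5:W, 7:A, 9:W, 11:D, 13:A, 14:A edges: (7,5,f); (7,14,a); (13,9,a); (13,11,f); (14,1,f); (14,5,a)
final:
nodes: 1:O, 5:W, 7:A, 9:W, 11:D, 13:A, 14:A
edges: (7,5,f); (7,14,a); (13,9,a); (13,11,f); (14,1,f); (14,5,a)


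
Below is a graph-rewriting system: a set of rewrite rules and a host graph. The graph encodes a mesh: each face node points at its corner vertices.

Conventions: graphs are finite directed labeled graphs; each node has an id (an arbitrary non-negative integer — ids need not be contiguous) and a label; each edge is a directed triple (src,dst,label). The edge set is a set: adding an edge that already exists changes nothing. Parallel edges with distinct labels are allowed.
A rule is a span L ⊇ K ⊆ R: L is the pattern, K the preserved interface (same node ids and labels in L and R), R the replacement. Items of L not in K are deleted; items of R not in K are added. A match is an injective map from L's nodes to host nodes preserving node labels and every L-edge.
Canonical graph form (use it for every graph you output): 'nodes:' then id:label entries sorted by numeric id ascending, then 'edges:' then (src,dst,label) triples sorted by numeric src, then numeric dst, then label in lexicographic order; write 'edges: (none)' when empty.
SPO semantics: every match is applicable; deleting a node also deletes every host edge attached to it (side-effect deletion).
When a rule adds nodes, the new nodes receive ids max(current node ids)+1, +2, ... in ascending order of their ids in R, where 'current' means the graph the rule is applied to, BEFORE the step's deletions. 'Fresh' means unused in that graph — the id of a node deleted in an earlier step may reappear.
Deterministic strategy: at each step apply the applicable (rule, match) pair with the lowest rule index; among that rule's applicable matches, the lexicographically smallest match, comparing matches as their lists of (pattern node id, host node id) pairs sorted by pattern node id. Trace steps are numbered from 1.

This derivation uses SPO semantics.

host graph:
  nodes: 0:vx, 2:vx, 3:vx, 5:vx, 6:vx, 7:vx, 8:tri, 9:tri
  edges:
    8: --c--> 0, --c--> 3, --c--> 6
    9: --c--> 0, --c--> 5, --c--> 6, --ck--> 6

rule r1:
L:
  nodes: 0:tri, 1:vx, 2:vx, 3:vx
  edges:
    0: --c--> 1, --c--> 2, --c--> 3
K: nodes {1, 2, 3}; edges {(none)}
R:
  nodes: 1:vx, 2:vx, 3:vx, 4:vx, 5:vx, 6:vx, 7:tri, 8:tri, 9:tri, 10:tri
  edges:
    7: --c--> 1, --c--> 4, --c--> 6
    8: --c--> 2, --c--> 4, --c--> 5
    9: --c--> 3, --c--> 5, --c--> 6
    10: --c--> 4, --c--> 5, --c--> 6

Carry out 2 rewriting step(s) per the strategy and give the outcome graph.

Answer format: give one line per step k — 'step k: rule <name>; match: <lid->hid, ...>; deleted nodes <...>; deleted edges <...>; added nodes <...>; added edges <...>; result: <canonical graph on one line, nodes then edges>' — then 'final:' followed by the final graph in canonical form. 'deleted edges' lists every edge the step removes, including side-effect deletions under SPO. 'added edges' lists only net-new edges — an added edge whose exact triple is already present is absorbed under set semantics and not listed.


step 1: rule r1; match: 0->8, 1->0, 2->3, 3->6; deleted nodes 8; deleted edges (8,0,c); (8,3,c); (8,6,c); added nodes 10, 11, 12, 13, 14, 15, 16; added edges (13,0,c); (13,10,c); (13,12,c); (14,3,c); (14,10,c); (14,11,c); (15,6,c); (15,11,c); (15,12,c); (16,10,c); (16,11,c); (16,12,c); result: nodes: 0:vx, 2:vx, 3:vx, 5:vx, 6:vx, 7:vx, 9:tri, 10:vx, 11:vx, 12:vx, 13:tri, 14:tri, 15:tri, 16:tri edges: (9,0,c); (9,5,c); (9,6,c); (9,6,ck); (13,0,c); (13,10,c); (13,12,c); (14,3,c); (14,10,c); (14,11,c); (15,6,c); (15,11,c); (15,12,c); (16,10,c); (16,11,c); (16,12,c)
step 2: rule r1; match: 0->9, 1->0, 2->5, 3->6; deleted nodes 9; deleted edges (9,0,c); (9,5,c); (9,6,c); (9,6,ck); added nodes 17, 18, 19, 20, 21, 22, 23; added edges (20,0,c); (20,17,c); (20,19,c); (21,5,c); (21,17,c); (21,18,c); (22,6,c); (22,18,c); (22,19,c); (23,17,c); (23,18,c); (23,19,c); result: nodes: 0:vx, 2:vx, 3:vx, 5:vx, 6:vx, 7:vx, 10:vx, 11:vx, 12:vx, 13:tri, 14:tri, 15:tri, 16:tri, 17:vx, 18:vx, 19:vx, 20:tri, 21:tri, 22:tri, 23:tri edges: (13,0,c); (13,10,c); (13,12,c); (14,3,c); (14,10,c); (14,11,c); (15,6,c); (15,11,c); (15,12,c); (16,10,c); (16,11,c); (16,12,c); (20,0,c); (20,17,c); (20,19,c); (21,5,c); (21,17,c); (21,18,c); (22,6,c); (22,18,c); (22,19,c); (23,17,c); (23,18,c); (23,19,c)
final:
nodes: 0:vx, 2:vx, 3:vx, 5:vx, 6:vx, 7:vx, 10:vx, 11:vx, 12:vx, 13:tri, 14:tri, 15:tri, 16:tri, 17:vx, 18:vx, 19:vx, 20:tri, 21:tri, 22:tri, 23:tri
edges: (13,0,c); (13,10,c); (13,12,c); (14,3,c); (14,10,c); (14,11,c); (15,6,c); (15,11,c); (15,12,c); (16,10,c); (16,11,c); (16,12,c); (20,0,c); (20,17,c); (20,19,c); (21,5,c); (21,17,c); (21,18,c); (22,6,c); (22,18,c); (22,19,c); (23,17,c); (23,18,c); (23,19,c)


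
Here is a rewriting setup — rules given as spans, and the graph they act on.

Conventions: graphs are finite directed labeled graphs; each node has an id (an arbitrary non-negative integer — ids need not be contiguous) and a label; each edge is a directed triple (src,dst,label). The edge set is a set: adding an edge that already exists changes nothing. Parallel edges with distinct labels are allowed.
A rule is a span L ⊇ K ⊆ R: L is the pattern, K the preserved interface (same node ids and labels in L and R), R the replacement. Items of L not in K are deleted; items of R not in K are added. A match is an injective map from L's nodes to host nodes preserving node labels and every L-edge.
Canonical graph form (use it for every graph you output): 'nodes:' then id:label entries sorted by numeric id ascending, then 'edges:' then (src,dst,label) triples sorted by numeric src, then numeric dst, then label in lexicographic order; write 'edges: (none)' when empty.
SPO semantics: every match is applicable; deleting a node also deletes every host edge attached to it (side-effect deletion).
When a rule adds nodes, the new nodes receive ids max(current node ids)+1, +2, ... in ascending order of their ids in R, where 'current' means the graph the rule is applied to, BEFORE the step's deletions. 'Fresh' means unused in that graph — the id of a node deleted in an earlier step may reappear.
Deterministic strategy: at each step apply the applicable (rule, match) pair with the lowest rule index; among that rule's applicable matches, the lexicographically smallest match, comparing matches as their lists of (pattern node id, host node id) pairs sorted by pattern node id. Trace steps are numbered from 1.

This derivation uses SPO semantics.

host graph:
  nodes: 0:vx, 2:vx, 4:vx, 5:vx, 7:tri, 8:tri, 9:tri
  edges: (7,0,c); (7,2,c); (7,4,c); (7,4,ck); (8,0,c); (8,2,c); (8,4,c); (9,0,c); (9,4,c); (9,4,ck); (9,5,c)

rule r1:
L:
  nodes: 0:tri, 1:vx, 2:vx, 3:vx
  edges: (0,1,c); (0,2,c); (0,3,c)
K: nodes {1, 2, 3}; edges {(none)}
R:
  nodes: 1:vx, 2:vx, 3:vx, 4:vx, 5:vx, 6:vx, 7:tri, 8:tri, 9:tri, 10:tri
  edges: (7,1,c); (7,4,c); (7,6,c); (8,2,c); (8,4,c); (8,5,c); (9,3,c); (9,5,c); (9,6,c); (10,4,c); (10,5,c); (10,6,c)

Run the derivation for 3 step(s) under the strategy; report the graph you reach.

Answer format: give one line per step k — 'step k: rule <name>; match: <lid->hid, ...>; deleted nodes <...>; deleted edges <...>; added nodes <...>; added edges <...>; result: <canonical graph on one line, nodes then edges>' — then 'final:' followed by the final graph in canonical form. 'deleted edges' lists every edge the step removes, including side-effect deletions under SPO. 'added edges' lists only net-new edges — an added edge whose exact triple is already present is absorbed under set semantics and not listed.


step 1: rule r1; match: 0->7, 1->0, 2->2, 3->4; deleted nodes 7; deleted edges (7,0,c); (7,2,c); (7,4,c); (7,4,ck); added nodes 10, 11, 12, 13, 14, 15, 16; added edges (13,0,c); (13,10,c); (13,12,c); (14,2,c); (14,10,c); (14,11,c); (15,4,c); (15,11,c); (15,12,c); (16,10,c); (16,11,c); (16,12,c); result: nodes: 0:vx, 2:vx, 4:vx, 5:vx, 8:tri, 9:tri, 10:vx, 11:vx, 12:vx, 13:tri, 14:tri, 15:tri, 16:tri edges: (8,0,c); (8,2,c); (8,4,c); (9,0,c); (9,4,c); (9,4,ck); (9,5,c); (13,0,c); (13,10,c); (13,12,c); (14,2,c); (14,10,c); (14,11,c); (15,4,c); (15,11,c); (15,12,c); (16,10,c); (16,11,c); (16,12,c)
step 2: rule r1; match: 0->8, 1->0, 2->2, 3->4; deleted nodes 8; deleted edges (8,0,c); (8,2,c); (8,4,c); added nodes 17, 18, 19, 20, 21, 22, 23; added edges (20,0,c); (20,17,c); (20,19,c); (21,2,c); (21,17,c); (21,18,c); (22,4,c); (22,18,c); (22,19,c); (23,17,c); (23,18,c); (23,19,c); result: nodes: 0:vx, 2:vx, 4:vx, 5:vx, 9:tri, 10:vx, 11:vx, 12:vx, 13:tri, 14:tri, 15:tri, 16:tri, 17:vx, 18:vx, 19:vx, 20:tri, 21:tri, 22:tri, 23:tri edges: (9,0,c); (9,4,c); (9,4,ck); (9,5,c); (13,0,c); (13,10,c); (13,12,c); (14,2,c); (14,10,c); (14,11,c); (15,4,c); (15,11,c); (15,12,c); (16,10,c); (16,11,c); (16,12,c); (20,0,c); (20,17,c); (20,19,c); (21,2,c); (21,17,c); (21,18,c); (22,4,c); (22,18,c); (22,19,c); (23,17,c); (23,18,c); (23,19,c)
step 3: rule r1; match: 0->9, 1->0, 2->4, 3->5; deleted nodes 9; deleted edges (9,0,c); (9,4,c); (9,4,ck); (9,5,c); added nodes 24, 25, 26, 27, 28, 29, 30; added edges (27,0,c); (27,24,c); (27,26,c); (28,4,c); (28,24,c); (28,25,c); (29,5,c); (29,25,c); (29,26,c); (30,24,c); (30,25,c); (30,26,c); result: nodes: 0:vx, 2:vx, 4:vx, 5:vx, 10:vx, 11:vx, 12:vx, 13:tri, 14:tri, 15:tri, 16:tri, 17:vx, 18:vx, 19:vx, 20:tri, 21:tri, 22:tri, 23:tri, 24:vx, 25:vx, 26:vx, 27:tri, 28:tri, 29:tri, 30:tri edges: (13,0,c); (13,10,c); (13,12,c); (14,2,c); (14,10,c); (14,11,c); (15,4,c); (15,11,c); (15,12,c); (16,10,c); (16,11,c); (16,12,c); (20,0,c); (20,17,c); (20,19,c); (21,2,c); (21,17,c); (21,18,c); (22,4,c); (22,18,c); (22,19,c); (23,17,c); (23,18,c); (23,19,c); (27,0,c); (27,24,c); (27,26,c); (28,4,c); (28,24,c); (28,25,c); (29,5,c); (29,25,c); (29,26,c); (30,24,c); (30,25,c); (30,26,c)
final:
nodes: 0:vx, 2:vx, 4:vx, 5:vx, 10:vx, 11:vx, 12:vx, 13:tri, 14:tri, 15:tri, 16:tri, 17:vx, 18:vx, 19:vx, 20:tri, 21:tri, 22:tri, 23:tri, 24:vx, 25:vx, 26:vx, 27:tri, 28:tri, 29:tri, 30:tri
edges: (13,0,c); (13,10,c); (13,12,c); (14,2,c); (14,10,c); (14,11,c); (15,4,c); (15,11,c); (15,12,c); (16,10,c); (16,11,c); (16,12,c); (20,0,c); (20,17,c); (20,19,c); (21,2,c); (21,17,c); (21,18,c); (22,4,c); (22,18,c); (22,19,c); (23,17,c); (23,18,c); (23,19,c); (27,0,c); (27,24,c); (27,26,c); (28,4,c); (28,24,c); (28,25,c); (29,5,c); (29,25,c); (29,26,c); (30,24,c); (30,25,c); (30,26,c)


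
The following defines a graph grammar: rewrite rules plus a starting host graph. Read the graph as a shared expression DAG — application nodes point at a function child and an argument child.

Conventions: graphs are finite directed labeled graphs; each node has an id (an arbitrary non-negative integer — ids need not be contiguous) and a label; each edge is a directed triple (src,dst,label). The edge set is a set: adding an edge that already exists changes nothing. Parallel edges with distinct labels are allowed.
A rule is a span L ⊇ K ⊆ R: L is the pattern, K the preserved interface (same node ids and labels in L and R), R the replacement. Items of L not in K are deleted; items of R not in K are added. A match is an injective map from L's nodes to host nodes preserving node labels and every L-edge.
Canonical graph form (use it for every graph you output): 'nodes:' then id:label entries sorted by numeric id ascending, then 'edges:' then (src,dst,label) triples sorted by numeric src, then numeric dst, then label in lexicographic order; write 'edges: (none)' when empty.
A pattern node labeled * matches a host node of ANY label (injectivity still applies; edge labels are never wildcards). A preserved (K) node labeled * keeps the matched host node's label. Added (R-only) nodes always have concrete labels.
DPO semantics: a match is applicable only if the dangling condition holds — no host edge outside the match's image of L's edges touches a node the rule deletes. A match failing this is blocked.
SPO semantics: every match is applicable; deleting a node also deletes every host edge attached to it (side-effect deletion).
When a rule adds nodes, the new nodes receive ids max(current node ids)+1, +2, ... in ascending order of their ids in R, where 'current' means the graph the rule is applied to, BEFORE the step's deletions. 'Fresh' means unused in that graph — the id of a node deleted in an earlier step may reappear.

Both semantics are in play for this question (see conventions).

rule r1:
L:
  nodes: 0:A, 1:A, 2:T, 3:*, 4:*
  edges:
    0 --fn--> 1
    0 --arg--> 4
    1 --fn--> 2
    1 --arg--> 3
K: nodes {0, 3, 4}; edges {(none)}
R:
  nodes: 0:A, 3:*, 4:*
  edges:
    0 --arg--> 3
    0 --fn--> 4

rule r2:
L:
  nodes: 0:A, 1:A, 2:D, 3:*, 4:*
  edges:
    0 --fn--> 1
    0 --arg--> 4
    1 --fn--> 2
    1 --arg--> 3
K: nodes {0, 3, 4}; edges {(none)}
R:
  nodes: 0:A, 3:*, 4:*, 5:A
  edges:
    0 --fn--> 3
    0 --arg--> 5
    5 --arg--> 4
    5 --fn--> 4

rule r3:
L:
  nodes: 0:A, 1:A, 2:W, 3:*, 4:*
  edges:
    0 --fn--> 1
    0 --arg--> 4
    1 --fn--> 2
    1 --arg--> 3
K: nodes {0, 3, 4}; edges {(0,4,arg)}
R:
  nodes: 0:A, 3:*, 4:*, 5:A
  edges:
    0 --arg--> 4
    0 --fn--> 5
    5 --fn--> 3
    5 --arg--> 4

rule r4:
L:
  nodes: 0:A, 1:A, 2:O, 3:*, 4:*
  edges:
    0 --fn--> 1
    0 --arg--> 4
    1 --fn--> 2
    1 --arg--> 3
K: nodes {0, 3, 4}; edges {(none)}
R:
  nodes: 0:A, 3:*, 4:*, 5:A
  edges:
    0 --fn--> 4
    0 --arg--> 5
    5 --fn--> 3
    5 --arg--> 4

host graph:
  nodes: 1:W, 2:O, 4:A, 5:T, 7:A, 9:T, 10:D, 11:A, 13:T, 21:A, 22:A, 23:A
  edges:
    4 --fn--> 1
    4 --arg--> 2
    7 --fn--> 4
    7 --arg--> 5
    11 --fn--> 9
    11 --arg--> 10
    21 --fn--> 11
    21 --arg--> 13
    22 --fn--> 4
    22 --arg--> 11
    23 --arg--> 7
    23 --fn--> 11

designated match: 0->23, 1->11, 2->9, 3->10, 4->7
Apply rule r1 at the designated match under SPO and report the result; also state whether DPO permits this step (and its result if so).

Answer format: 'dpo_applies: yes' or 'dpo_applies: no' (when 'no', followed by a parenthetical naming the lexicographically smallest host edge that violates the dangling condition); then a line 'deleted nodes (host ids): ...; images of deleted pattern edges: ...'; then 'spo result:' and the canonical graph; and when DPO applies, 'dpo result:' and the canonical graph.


dpo_applies: no
(the rule deletes node 11, which keeps host edge (21,11,fn) outside the match image — the dangling condition fails, DPO blocks; SPO proceeds and side-deletes such edges)
deleted nodes (host ids): 9, 11; images of deleted pattern edges: (11,9,fn); (11,10,arg); (23,7,arg); (23,11,fn)
spo result:
nodes: 1:W, 2:O, 4:A, 5:T, 7:A, 10:D, 13:T, 21:A, 22:A, 23:A
edges: (4,1,fn); (4,2,arg); (7,4,fn); (7,5,arg); (21,13,arg); (22,4,fn); (23,7,fn); (23,10,arg)


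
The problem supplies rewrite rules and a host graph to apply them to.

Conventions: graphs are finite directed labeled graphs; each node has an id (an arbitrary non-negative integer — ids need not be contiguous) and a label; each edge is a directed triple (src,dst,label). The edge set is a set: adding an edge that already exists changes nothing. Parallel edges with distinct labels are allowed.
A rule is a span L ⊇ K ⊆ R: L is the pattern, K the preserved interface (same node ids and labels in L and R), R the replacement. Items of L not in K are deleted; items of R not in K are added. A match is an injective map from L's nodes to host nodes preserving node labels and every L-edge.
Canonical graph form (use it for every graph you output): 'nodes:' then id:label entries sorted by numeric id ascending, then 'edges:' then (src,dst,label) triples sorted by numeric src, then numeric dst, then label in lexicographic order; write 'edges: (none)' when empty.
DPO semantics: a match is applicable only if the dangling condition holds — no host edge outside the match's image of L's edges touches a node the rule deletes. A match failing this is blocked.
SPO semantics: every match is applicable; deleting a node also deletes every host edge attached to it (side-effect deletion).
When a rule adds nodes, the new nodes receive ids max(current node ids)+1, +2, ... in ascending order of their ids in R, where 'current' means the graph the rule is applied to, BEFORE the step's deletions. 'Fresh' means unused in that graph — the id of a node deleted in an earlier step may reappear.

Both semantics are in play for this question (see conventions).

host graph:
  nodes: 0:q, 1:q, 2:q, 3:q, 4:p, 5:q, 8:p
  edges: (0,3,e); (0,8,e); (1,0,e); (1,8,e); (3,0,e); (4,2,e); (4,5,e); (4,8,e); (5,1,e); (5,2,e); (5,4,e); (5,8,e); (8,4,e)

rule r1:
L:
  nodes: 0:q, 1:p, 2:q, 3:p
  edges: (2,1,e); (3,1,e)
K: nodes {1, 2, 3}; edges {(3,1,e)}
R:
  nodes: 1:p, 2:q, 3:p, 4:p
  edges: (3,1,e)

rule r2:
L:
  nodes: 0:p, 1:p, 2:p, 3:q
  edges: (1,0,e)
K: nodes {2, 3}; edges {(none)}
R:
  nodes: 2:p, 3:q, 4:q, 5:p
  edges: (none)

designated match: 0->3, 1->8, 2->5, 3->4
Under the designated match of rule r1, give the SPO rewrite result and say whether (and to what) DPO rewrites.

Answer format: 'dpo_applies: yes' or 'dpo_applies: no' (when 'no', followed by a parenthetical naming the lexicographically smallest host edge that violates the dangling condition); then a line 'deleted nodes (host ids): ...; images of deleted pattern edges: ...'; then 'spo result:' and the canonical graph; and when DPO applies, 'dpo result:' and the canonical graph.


dpo_applies: no
(the rule deletes node 3, which keeps host edge (0,3,e) outside the match image — the dangling condition fails, DPO blocks; SPO proceeds and side-deletes such edges)
deleted nodes (host ids): 3; images of deleted pattern edges: (5,8,e)
spo result:
nodes: 0:q, 1:q, 2:q, 4:p, 5:q, 8:p, 9:p
edges: (0,8,e); (1,0,e); (1,8,e); (4,2,e); (4,5,e); (4,8,e); (5,1,e); (5,2,e); (5,4,e); (8,4,e)


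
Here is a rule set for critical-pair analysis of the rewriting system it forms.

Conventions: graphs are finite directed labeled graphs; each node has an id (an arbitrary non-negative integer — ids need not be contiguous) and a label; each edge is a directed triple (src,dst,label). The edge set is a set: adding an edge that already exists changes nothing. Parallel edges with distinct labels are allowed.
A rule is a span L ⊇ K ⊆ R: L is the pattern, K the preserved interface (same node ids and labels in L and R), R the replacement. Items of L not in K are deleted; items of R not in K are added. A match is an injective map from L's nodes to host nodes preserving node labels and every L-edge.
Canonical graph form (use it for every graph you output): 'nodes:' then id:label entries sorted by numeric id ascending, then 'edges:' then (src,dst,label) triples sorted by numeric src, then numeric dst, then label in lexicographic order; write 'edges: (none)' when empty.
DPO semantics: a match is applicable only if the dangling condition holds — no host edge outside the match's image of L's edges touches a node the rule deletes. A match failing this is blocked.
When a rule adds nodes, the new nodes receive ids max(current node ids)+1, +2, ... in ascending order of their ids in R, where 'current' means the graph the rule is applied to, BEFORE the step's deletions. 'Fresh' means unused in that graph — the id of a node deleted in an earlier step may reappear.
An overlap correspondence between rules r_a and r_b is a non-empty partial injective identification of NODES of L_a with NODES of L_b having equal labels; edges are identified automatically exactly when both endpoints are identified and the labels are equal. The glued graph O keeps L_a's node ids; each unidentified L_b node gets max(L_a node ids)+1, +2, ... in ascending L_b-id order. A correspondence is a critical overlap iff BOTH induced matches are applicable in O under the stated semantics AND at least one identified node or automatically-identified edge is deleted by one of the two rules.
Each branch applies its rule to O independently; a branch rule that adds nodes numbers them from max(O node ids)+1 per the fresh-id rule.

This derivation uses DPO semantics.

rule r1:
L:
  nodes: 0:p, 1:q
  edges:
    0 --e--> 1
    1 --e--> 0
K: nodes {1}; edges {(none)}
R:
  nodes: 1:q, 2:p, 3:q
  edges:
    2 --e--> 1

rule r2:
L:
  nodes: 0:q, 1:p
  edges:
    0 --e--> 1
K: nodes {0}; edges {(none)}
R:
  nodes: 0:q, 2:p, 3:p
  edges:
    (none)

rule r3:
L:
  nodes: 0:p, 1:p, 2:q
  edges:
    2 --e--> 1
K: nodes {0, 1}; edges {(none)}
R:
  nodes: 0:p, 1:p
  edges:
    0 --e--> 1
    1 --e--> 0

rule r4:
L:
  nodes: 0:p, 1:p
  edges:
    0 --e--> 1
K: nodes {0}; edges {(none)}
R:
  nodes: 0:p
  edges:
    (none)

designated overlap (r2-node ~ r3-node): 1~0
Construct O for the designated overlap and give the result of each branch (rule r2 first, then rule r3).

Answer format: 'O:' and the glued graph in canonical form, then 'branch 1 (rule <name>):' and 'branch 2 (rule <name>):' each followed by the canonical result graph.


O:
nodes: 0:q, 1:p, 2:p, 3:q
edges: (0,1,e); (3,2,e)
branch 1 (rule r2):
nodes: 0:q, 2:p, 3:q, 4:p, 5:p
edges: (3,2,e)
branch 2 (rule r3):
nodes: 0:q, 1:p, 2:p
edges: (0,1,e); (1,2,e); (2,1,e)


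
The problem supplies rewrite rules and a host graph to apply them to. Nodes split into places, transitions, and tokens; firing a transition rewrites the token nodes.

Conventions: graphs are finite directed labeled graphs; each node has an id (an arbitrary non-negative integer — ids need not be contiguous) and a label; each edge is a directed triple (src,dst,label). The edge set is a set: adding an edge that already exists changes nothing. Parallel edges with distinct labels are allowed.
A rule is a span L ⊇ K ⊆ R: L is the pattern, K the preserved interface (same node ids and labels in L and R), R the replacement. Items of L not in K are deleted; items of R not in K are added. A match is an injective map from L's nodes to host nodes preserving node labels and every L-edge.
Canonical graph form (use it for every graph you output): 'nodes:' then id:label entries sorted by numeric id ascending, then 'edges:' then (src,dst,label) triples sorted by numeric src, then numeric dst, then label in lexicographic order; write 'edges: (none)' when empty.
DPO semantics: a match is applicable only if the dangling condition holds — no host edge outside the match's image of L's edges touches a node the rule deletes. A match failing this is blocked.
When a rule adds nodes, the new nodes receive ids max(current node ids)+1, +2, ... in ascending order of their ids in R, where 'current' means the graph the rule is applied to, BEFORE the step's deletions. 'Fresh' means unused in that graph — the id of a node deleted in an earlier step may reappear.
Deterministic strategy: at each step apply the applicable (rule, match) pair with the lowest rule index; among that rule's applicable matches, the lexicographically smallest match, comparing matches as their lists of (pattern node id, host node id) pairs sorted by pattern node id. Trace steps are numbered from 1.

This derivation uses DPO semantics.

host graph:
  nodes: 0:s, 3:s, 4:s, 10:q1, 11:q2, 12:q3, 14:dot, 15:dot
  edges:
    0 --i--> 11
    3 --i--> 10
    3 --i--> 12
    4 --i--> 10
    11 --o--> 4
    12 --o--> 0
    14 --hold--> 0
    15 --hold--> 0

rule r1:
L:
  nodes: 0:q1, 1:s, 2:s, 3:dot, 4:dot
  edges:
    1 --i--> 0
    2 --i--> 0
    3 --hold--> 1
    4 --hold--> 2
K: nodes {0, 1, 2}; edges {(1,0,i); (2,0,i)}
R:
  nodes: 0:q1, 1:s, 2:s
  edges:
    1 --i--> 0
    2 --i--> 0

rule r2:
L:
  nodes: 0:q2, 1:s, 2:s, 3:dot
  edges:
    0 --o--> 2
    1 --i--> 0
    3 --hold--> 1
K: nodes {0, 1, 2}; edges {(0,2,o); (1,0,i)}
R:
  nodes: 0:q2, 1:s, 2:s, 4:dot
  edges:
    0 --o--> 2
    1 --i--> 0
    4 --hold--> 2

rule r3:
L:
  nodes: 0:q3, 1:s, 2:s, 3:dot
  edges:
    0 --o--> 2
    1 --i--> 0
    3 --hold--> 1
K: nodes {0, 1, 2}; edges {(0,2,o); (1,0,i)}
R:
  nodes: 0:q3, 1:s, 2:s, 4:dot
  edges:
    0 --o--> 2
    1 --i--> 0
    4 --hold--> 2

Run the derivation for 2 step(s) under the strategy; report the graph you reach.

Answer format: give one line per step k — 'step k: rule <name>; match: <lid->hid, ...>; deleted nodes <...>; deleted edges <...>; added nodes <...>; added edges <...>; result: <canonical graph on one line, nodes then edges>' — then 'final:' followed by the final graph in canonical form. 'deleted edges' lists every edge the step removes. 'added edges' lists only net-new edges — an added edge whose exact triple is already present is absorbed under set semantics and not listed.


step 1: rule r2; match: 0->11, 1->0, 2->4, 3->14; deleted nodes 14; deleted edges (14,0,hold); added nodes 16; added edges (16,4,hold); result: nodes: 0:s, 3:s, 4:s, 10:q1, 11:q2, 12:q3, 15:dot, 16:dot edges: (0,11,i); (3,10,i); (3,12,i); (4,10,i); (11,4,o); (12,0,o); (15,0,hold); (16,4,hold)
step 2: rule r2; match: 0->11, 1->0, 2->4, 3->15; deleted nodes 15; deleted edges (15,0,hold); added nodes 17; added edges (17,4,hold); result: nodes: 0:s, 3:s, 4:s, 10:q1, 11:q2, 12:q3, 16:dot, 17:dot edges: (0,11,i); (3,10,i); (3,12,i); (4,10,i); (11,4,o); (12,0,o); (16,4,hold); (17,4,hold)
final:
nodes: 0:s, 3:s, 4:s, 10:q1, 11:q2, 12:q3, 16:dot, 17:dot
edges: (0,11,i); (3,10,i); (3,12,i); (4,10,i); (11,4,o); (12,0,o); (16,4,hold); (17,4,hold)


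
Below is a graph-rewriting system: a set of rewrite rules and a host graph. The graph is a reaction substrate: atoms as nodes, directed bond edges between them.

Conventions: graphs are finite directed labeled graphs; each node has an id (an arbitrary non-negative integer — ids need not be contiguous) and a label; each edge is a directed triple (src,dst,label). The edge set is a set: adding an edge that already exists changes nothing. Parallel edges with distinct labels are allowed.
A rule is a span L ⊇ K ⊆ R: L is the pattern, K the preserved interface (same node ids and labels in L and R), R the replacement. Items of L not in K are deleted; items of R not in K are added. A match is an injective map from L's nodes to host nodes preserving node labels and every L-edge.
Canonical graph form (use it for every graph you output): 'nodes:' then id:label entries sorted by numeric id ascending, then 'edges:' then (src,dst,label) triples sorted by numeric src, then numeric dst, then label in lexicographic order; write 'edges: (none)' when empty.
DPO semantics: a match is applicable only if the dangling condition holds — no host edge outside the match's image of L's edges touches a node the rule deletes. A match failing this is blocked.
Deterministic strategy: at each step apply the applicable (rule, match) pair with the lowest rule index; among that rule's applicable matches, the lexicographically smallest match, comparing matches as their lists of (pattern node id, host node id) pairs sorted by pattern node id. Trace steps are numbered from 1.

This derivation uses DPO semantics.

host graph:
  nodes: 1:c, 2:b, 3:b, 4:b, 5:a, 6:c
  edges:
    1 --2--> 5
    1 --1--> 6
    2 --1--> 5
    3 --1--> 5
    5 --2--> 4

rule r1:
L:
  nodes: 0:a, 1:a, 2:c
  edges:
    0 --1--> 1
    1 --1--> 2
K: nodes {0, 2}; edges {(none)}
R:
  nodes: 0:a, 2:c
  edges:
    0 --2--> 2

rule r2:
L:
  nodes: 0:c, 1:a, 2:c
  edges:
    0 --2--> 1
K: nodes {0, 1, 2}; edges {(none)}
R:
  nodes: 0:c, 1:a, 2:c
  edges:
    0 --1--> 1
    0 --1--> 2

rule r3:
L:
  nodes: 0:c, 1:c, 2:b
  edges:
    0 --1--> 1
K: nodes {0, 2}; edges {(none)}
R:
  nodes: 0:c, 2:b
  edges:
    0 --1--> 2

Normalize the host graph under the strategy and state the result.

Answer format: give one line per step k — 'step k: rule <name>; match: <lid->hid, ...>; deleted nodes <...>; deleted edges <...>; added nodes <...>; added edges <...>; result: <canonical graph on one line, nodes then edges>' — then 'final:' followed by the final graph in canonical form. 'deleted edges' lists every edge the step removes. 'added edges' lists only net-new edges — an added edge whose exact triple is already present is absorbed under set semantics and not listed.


step 1: rule r2; match: 0->1, 1->5, 2->6; deleted nodes (none); deleted edges (1,5,2); added nodes (none); added edges (1,5,1); result: nodes: 1:c, 2:b, 3:b, 4:b, 5:a, 6:c edges: (1,5,1); (1,6,1); (2,5,1); (3,5,1); (5,4,2)
step 2: rule r3; match: 0->1, 1->6, 2->2; deleted nodes 6; deleted edges (1,6,1); added nodes (none); added edges (1,2,1); result: nodes: 1:c, 2:b, 3:b, 4:b, 5:a edges: (1,2,1); (1,5,1); (2,5,1); (3,5,1); (5,4,2)
final:
nodes: 1:c, 2:b, 3:b, 4:b, 5:a
edges: (1,2,1); (1,5,1); (2,5,1); (3,5,1); (5,4,2)
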